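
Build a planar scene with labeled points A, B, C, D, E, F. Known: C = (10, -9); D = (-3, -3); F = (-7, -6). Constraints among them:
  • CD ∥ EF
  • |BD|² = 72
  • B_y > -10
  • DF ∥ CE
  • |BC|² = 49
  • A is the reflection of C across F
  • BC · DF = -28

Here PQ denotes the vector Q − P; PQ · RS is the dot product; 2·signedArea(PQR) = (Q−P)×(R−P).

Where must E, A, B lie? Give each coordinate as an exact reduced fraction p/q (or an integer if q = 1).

1. E_x = 6  [CD ∥ EF ∩ DF ∥ CE]
2. E_y = -12  [CD ∥ EF ∩ DF ∥ CE]
   → E = (6, -12)
3. A_x = -24  [A is the reflection of C across F]
4. A_y = -3  [A is the reflection of C across F]
   → A = (-24, -3)
5. B_x = 3  [line 4·x + 3·y + 15 = 0 ∩ |BC|² = 49]
6. B_y = -9  [line 4·x + 3·y + 15 = 0 ∩ |BC|² = 49]
   → B = (3, -9)

A = (-24, -3)
B = (3, -9)
E = (6, -12)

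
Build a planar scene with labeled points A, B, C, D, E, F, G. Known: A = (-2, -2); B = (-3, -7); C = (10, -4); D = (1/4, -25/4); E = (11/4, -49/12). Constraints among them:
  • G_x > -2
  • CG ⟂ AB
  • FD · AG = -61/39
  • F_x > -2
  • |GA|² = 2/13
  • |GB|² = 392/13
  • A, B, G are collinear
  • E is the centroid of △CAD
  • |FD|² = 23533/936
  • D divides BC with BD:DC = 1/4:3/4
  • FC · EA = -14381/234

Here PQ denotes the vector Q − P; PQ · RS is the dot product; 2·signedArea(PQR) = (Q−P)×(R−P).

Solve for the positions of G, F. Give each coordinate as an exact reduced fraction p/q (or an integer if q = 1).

1. G_x = -25/13  [A, B, G are collinear ∩ CG ⟂ AB]
2. G_y = -21/13  [A, B, G are collinear ∩ CG ⟂ AB]
   → G = (-25/13, -21/13)
3. F_x = -76/39  [FD · AG = -61/39 ∩ FC · EA = -14381/234]
4. F_y = -68/39  [FD · AG = -61/39 ∩ FC · EA = -14381/234]
   → F = (-76/39, -68/39)

F = (-76/39, -68/39)
G = (-25/13, -21/13)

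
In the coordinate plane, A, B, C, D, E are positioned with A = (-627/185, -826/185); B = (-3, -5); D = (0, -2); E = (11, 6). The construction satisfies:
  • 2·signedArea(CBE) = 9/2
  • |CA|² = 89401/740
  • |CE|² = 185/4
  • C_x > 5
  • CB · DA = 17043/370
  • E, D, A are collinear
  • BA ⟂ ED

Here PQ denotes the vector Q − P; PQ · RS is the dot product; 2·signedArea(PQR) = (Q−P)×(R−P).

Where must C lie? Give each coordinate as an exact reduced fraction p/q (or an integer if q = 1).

1. C_x = 11/2  [2·signedArea(CBE) = 9/2 ∩ CB · DA = 17043/370]
2. C_y = 2  [2·signedArea(CBE) = 9/2 ∩ CB · DA = 17043/370]
   → C = (11/2, 2)

C = (11/2, 2)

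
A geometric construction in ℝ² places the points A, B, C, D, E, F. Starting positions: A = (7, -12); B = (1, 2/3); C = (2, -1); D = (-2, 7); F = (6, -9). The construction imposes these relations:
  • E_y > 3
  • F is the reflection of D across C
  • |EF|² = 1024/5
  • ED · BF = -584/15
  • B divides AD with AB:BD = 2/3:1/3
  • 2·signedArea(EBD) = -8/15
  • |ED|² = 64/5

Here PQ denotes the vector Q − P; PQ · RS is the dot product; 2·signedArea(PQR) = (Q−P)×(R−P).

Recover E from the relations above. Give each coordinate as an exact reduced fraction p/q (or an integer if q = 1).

1. E_x = -2/5  [2·signedArea(EBD) = -8/15 ∩ ED · BF = -584/15]
2. E_y = 19/5  [2·signedArea(EBD) = -8/15 ∩ ED · BF = -584/15]
   → E = (-2/5, 19/5)

E = (-2/5, 19/5)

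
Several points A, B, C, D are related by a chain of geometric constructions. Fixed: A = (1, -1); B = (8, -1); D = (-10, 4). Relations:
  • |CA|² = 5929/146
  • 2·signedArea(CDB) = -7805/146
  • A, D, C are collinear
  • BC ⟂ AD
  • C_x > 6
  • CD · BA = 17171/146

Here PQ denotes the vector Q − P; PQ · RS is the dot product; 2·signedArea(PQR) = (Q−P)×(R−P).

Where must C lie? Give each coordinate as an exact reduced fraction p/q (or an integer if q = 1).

1. C_x = 993/146  [A, D, C are collinear ∩ BC ⟂ AD]
2. C_y = -531/146  [A, D, C are collinear ∩ BC ⟂ AD]
   → C = (993/146, -531/146)

C = (993/146, -531/146)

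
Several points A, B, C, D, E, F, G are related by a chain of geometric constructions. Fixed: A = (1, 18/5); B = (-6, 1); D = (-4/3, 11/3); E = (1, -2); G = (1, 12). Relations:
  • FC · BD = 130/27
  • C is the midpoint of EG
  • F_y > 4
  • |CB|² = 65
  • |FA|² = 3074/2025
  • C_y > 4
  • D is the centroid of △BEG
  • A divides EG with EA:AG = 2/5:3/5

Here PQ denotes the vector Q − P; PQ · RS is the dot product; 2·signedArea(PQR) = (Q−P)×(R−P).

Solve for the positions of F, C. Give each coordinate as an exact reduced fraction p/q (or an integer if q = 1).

1. C_x = 1  [C is the midpoint of EG]
2. C_y = 5  [C is the midpoint of EG]
   → C = (1, 5)
3. F_x = 2/9  [line -14/3·x + -8/3·y + 356/27 = 0 ∩ |FA|² = 3074/2025]
4. F_y = 41/9  [line -14/3·x + -8/3·y + 356/27 = 0 ∩ |FA|² = 3074/2025]
   → F = (2/9, 41/9)

C = (1, 5)
F = (2/9, 41/9)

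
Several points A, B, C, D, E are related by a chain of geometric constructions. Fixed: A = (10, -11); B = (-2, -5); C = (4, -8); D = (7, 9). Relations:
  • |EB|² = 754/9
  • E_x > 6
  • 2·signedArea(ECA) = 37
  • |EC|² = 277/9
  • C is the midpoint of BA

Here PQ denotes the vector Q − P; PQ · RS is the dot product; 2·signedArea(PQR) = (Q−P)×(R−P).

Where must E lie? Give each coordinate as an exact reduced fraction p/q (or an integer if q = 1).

1. E_x = 7  [line 3·x + 6·y + -1 = 0 ∩ |EC|² = 277/9]
2. E_y = -10/3  [line 3·x + 6·y + -1 = 0 ∩ |EC|² = 277/9]
   → E = (7, -10/3)

E = (7, -10/3)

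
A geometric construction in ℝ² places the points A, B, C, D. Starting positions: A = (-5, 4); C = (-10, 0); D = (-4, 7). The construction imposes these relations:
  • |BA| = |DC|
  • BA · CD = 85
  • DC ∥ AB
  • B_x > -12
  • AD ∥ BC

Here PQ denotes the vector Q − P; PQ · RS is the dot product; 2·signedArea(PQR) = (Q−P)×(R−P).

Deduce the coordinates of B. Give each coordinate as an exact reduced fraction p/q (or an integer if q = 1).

B = (-11, -3)

1. B_x = -11  [AD ∥ BC ∩ DC ∥ AB]
2. B_y = -3  [AD ∥ BC ∩ DC ∥ AB]
   → B = (-11, -3)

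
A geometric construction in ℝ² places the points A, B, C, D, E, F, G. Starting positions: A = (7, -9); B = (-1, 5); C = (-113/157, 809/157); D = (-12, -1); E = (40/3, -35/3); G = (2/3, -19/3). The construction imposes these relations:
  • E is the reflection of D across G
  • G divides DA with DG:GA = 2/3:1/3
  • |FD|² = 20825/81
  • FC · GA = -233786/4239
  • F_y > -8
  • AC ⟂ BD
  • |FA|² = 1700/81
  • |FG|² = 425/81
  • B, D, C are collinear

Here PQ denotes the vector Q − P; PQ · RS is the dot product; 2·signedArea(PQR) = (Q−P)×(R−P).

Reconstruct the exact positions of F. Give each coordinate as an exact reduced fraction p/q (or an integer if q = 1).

1. F_x = 25/9  [line -19/3·x + 8/3·y + 995/27 = 0 ∩ |FA|² = 1700/81]
2. F_y = -65/9  [line -19/3·x + 8/3·y + 995/27 = 0 ∩ |FA|² = 1700/81]
   → F = (25/9, -65/9)

F = (25/9, -65/9)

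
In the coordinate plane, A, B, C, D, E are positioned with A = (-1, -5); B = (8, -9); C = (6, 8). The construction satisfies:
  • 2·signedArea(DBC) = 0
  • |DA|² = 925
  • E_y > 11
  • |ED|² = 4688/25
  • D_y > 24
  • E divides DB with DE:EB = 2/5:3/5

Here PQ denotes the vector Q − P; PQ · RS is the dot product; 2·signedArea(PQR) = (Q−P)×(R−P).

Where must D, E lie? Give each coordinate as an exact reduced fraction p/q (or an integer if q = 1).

1. D_x = 4  [line -17·x + -2·y + 118 = 0 ∩ |DA|² = 925]
2. D_y = 25  [line -17·x + -2·y + 118 = 0 ∩ |DA|² = 925]
   → D = (4, 25)
3. E_x = 28/5  [E divides DB with DE:EB = 2/5:3/5]
4. E_y = 57/5  [E divides DB with DE:EB = 2/5:3/5]
   → E = (28/5, 57/5)

D = (4, 25)
E = (28/5, 57/5)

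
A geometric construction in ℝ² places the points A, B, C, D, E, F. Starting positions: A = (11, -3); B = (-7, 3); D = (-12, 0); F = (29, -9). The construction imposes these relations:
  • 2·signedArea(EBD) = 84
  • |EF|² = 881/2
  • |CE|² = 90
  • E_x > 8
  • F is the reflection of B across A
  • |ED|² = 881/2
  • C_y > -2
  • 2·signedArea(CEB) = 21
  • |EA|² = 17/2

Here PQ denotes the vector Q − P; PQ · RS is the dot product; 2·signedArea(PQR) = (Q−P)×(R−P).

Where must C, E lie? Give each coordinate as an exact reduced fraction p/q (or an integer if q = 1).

C = (-1/2, -3/2)
E = (17/2, -9/2)

1. E_x = 17/2  [line 3·x + -5·y + -48 = 0 ∩ |ED|² = 881/2]
2. E_y = -9/2  [line 3·x + -5·y + -48 = 0 ∩ |ED|² = 881/2]
   → E = (17/2, -9/2)
3. C_x = -1/2  [line -15/2·x + -31/2·y + -27 = 0 ∩ |CE|² = 90]
4. C_y = -3/2  [line -15/2·x + -31/2·y + -27 = 0 ∩ |CE|² = 90]
   → C = (-1/2, -3/2)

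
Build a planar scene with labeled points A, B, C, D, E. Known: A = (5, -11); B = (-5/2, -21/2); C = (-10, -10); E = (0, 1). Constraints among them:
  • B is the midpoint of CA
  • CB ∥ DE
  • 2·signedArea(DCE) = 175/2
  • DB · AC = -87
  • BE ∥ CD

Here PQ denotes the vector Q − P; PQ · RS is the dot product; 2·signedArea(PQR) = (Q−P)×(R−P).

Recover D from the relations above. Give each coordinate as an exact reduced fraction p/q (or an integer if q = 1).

1. D_x = -15/2  [CB ∥ DE ∩ BE ∥ CD]
2. D_y = 3/2  [CB ∥ DE ∩ BE ∥ CD]
   → D = (-15/2, 3/2)

D = (-15/2, 3/2)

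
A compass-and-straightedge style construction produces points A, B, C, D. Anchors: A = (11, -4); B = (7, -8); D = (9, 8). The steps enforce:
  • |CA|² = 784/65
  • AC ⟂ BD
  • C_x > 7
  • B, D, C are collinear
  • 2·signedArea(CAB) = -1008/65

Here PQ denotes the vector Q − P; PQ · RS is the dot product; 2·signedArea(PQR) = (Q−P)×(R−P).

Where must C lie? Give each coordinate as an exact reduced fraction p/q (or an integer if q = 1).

1. C_x = 491/65  [B, D, C are collinear ∩ AC ⟂ BD]
2. C_y = -232/65  [B, D, C are collinear ∩ AC ⟂ BD]
   → C = (491/65, -232/65)

C = (491/65, -232/65)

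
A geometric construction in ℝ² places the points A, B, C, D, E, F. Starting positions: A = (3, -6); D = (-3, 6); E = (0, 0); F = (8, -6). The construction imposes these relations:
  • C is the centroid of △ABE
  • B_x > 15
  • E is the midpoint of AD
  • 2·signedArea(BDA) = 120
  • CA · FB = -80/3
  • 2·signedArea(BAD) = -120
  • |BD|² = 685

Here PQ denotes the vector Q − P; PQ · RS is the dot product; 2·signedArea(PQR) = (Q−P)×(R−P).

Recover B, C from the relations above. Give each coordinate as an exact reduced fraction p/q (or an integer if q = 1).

1. B_x = 16  [line -12·x + -6·y + 120 = 0 ∩ |BD|² = 685]
2. B_y = -12  [line -12·x + -6·y + 120 = 0 ∩ |BD|² = 685]
   → B = (16, -12)
3. C_x = 19/3  [C is the centroid of △ABE]
4. C_y = -6  [C is the centroid of △ABE]
   → C = (19/3, -6)

B = (16, -12)
C = (19/3, -6)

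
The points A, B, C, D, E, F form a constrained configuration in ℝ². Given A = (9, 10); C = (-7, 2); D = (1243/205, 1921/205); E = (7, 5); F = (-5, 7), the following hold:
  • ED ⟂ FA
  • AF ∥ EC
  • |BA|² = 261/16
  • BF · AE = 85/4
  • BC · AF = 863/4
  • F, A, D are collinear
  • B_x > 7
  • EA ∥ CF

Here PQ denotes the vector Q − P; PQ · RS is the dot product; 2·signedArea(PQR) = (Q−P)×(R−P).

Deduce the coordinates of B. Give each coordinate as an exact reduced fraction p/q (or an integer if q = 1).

B = (15/2, 25/4)

1. B_x = 15/2  [BF · AE = 85/4 ∩ BC · AF = 863/4]
2. B_y = 25/4  [BF · AE = 85/4 ∩ BC · AF = 863/4]
   → B = (15/2, 25/4)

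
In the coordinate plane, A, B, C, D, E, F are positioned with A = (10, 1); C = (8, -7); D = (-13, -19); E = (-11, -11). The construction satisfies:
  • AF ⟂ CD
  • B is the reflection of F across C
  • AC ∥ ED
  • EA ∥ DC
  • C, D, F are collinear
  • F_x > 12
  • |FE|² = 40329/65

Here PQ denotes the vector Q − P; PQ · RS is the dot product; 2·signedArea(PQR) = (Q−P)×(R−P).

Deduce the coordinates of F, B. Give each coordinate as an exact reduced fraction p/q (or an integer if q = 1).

B = (198/65, -639/65)
F = (842/65, -271/65)

1. F_x = 842/65  [C, D, F are collinear ∩ AF ⟂ CD]
2. F_y = -271/65  [C, D, F are collinear ∩ AF ⟂ CD]
   → F = (842/65, -271/65)
3. B_x = 198/65  [B is the reflection of F across C]
4. B_y = -639/65  [B is the reflection of F across C]
   → B = (198/65, -639/65)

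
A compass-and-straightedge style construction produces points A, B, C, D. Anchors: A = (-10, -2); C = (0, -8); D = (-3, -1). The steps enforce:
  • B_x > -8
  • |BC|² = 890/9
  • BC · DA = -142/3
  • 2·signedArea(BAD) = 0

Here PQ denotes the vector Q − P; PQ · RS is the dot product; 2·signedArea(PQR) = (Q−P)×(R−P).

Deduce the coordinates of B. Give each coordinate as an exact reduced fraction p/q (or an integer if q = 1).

1. B_x = -23/3  [2·signedArea(BAD) = 0 ∩ BC · DA = -142/3]
2. B_y = -5/3  [2·signedArea(BAD) = 0 ∩ BC · DA = -142/3]
   → B = (-23/3, -5/3)

B = (-23/3, -5/3)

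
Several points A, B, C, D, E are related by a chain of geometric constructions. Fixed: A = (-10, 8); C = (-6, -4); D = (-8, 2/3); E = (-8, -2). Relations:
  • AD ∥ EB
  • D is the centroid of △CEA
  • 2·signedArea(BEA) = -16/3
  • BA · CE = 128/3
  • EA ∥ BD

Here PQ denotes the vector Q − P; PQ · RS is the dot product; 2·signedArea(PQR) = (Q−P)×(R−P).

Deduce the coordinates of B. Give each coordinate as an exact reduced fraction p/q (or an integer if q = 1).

1. B_x = -6  [EA ∥ BD ∩ AD ∥ EB]
2. B_y = -28/3  [EA ∥ BD ∩ AD ∥ EB]
   → B = (-6, -28/3)

B = (-6, -28/3)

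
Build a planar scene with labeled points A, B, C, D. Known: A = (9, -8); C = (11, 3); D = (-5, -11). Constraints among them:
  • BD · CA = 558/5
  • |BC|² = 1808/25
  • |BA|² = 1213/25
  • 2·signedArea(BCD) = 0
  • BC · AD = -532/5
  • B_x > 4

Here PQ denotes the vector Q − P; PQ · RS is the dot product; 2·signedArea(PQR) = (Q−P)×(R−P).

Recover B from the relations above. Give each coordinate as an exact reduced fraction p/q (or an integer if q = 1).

B = (23/5, -13/5)

1. B_x = 23/5  [2·signedArea(BCD) = 0 ∩ BC · AD = -532/5]
2. B_y = -13/5  [2·signedArea(BCD) = 0 ∩ BC · AD = -532/5]
   → B = (23/5, -13/5)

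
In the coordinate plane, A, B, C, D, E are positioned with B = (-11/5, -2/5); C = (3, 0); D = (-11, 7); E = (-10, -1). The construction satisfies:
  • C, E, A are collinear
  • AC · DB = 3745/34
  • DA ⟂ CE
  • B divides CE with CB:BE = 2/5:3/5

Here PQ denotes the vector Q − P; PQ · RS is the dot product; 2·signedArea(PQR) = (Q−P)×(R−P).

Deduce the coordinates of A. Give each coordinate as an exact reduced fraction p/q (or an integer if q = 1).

A = (-353/34, -35/34)

1. A_x = -353/34  [C, E, A are collinear ∩ DA ⟂ CE]
2. A_y = -35/34  [C, E, A are collinear ∩ DA ⟂ CE]
   → A = (-353/34, -35/34)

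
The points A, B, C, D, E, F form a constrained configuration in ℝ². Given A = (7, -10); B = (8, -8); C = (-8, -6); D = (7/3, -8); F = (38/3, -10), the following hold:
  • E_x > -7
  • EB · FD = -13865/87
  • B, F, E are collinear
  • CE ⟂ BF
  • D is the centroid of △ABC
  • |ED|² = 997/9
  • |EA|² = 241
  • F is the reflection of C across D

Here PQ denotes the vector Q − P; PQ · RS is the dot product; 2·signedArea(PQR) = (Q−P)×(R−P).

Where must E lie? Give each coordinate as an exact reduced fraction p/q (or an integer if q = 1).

1. E_x = -181/29  [B, F, E are collinear ∩ CE ⟂ BF]
2. E_y = -55/29  [B, F, E are collinear ∩ CE ⟂ BF]
   → E = (-181/29, -55/29)

E = (-181/29, -55/29)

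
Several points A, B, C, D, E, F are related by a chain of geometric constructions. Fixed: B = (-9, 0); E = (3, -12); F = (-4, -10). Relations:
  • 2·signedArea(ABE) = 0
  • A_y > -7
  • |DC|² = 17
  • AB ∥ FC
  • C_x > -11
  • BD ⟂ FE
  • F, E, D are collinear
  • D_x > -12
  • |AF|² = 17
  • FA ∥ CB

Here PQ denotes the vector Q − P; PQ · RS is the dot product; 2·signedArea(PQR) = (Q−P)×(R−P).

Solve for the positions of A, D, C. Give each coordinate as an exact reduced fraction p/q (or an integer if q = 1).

1. A_x = -3  [line 12·x + 12·y + 108 = 0 ∩ |AF|² = 17]
2. A_y = -6  [line 12·x + 12·y + 108 = 0 ∩ |AF|² = 17]
   → A = (-3, -6)
3. D_x = -597/53  [F, E, D are collinear ∩ BD ⟂ FE]
4. D_y = -420/53  [F, E, D are collinear ∩ BD ⟂ FE]
   → D = (-597/53, -420/53)
5. C_x = -10  [FA ∥ CB ∩ AB ∥ FC]
6. C_y = -4  [FA ∥ CB ∩ AB ∥ FC]
   → C = (-10, -4)

A = (-3, -6)
C = (-10, -4)
D = (-597/53, -420/53)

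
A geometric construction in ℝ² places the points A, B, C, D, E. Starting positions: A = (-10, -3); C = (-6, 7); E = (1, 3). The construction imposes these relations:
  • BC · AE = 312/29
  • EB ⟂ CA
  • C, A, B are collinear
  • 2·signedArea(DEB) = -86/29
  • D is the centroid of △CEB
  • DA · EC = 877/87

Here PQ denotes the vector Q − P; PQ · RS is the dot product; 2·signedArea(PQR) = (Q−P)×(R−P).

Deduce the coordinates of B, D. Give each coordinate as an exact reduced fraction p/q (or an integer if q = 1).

1. B_x = -186/29  [C, A, B are collinear ∩ EB ⟂ CA]
2. B_y = 173/29  [C, A, B are collinear ∩ EB ⟂ CA]
   → B = (-186/29, 173/29)
3. D_x = -331/87  [D is the centroid of △CEB]
4. D_y = 463/87  [D is the centroid of △CEB]
   → D = (-331/87, 463/87)

B = (-186/29, 173/29)
D = (-331/87, 463/87)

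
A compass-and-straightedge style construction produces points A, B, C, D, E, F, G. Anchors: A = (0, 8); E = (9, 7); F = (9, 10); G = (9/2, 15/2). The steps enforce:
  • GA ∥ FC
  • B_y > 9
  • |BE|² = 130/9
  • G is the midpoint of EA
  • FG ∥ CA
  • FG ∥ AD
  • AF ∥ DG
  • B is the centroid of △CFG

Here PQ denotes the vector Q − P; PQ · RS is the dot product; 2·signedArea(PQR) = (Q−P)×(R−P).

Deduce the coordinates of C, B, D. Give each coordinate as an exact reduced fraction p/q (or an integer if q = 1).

1. C_x = 9/2  [FG ∥ CA ∩ GA ∥ FC]
2. C_y = 21/2  [FG ∥ CA ∩ GA ∥ FC]
   → C = (9/2, 21/2)
3. B_x = 6  [B is the centroid of △CFG]
4. B_y = 28/3  [B is the centroid of △CFG]
   → B = (6, 28/3)
5. D_x = -9/2  [AF ∥ DG ∩ FG ∥ AD]
6. D_y = 11/2  [AF ∥ DG ∩ FG ∥ AD]
   → D = (-9/2, 11/2)

B = (6, 28/3)
C = (9/2, 21/2)
D = (-9/2, 11/2)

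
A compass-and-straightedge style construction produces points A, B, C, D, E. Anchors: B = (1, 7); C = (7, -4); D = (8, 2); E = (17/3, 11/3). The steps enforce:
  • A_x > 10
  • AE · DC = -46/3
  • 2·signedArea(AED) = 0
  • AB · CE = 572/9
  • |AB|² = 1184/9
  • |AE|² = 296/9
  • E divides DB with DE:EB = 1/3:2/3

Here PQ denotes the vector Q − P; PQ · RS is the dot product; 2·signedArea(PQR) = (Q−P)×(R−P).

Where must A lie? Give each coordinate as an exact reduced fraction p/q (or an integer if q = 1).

1. A_x = 31/3  [2·signedArea(AED) = 0 ∩ AB · CE = 572/9]
2. A_y = 1/3  [2·signedArea(AED) = 0 ∩ AB · CE = 572/9]
   → A = (31/3, 1/3)

A = (31/3, 1/3)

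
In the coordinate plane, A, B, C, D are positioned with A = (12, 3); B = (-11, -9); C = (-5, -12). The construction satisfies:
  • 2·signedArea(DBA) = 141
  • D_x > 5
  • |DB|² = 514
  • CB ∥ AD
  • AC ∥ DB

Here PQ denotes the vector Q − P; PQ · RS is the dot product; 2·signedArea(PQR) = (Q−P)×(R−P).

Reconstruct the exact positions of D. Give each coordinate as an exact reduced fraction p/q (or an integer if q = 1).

1. D_x = 6  [AC ∥ DB ∩ CB ∥ AD]
2. D_y = 6  [AC ∥ DB ∩ CB ∥ AD]
   → D = (6, 6)

D = (6, 6)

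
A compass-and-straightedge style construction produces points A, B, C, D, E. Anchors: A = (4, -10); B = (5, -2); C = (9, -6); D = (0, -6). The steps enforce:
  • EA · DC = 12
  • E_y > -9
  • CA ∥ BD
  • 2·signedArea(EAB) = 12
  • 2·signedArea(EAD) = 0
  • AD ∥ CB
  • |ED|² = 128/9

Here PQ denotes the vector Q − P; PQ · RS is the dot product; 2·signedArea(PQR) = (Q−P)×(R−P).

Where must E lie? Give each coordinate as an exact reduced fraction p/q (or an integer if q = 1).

1. E_x = 8/3  [2·signedArea(EAD) = 0 ∩ 2·signedArea(EAB) = 12]
2. E_y = -26/3  [2·signedArea(EAD) = 0 ∩ 2·signedArea(EAB) = 12]
   → E = (8/3, -26/3)

E = (8/3, -26/3)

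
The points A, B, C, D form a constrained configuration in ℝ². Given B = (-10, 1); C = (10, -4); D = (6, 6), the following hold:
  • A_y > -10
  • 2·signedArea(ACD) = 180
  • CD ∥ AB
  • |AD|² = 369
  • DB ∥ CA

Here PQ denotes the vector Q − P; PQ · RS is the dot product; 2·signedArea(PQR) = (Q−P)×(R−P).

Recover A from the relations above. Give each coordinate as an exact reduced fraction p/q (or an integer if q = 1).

A = (-6, -9)

1. A_x = -6  [CD ∥ AB ∩ DB ∥ CA]
2. A_y = -9  [CD ∥ AB ∩ DB ∥ CA]
   → A = (-6, -9)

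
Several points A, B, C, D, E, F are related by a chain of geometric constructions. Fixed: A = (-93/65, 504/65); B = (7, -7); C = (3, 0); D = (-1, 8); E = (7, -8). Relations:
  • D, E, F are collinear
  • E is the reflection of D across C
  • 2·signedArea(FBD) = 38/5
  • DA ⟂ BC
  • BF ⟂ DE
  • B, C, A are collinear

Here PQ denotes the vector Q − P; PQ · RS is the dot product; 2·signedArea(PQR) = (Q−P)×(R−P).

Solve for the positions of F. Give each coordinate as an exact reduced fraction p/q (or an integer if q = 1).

1. F_x = 33/5  [D, E, F are collinear ∩ BF ⟂ DE]
2. F_y = -36/5  [D, E, F are collinear ∩ BF ⟂ DE]
   → F = (33/5, -36/5)

F = (33/5, -36/5)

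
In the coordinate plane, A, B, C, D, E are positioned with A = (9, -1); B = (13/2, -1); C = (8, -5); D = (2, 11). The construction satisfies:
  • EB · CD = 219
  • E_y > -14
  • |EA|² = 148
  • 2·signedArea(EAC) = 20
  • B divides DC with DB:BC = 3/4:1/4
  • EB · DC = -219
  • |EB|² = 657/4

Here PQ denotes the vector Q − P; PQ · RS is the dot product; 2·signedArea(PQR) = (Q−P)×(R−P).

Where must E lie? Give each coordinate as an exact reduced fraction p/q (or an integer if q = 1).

1. E_x = 11  [2·signedArea(EAC) = 20 ∩ EB · DC = -219]
2. E_y = -13  [2·signedArea(EAC) = 20 ∩ EB · DC = -219]
   → E = (11, -13)

E = (11, -13)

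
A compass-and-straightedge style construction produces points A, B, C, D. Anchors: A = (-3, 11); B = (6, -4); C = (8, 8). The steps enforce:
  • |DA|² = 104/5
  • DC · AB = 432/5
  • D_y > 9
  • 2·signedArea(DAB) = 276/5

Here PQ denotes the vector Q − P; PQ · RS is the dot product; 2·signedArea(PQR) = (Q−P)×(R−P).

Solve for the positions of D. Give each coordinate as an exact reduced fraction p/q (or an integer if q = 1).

1. D_x = 7/5  [2·signedArea(DAB) = 276/5 ∩ DC · AB = 432/5]
2. D_y = 49/5  [2·signedArea(DAB) = 276/5 ∩ DC · AB = 432/5]
   → D = (7/5, 49/5)

D = (7/5, 49/5)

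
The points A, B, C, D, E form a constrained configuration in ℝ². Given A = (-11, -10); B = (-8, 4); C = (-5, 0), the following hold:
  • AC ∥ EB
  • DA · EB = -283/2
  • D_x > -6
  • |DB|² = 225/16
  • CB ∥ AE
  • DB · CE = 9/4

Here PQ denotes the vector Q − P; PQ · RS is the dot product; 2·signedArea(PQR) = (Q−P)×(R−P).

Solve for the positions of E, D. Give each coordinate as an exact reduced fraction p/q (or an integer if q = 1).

D = (-23/4, 1)
E = (-14, -6)

1. E_x = -14  [AC ∥ EB ∩ CB ∥ AE]
2. E_y = -6  [AC ∥ EB ∩ CB ∥ AE]
   → E = (-14, -6)
3. D_x = -23/4  [DB · CE = 9/4 ∩ DA · EB = -283/2]
4. D_y = 1  [DB · CE = 9/4 ∩ DA · EB = -283/2]
   → D = (-23/4, 1)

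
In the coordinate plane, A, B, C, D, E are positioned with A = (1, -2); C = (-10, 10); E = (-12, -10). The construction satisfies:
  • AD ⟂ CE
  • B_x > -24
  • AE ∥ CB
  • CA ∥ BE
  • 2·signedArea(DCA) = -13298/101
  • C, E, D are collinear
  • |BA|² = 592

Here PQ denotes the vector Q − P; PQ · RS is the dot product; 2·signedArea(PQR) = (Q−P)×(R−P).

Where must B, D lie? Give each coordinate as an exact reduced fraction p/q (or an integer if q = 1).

1. B_x = -23  [CA ∥ BE ∩ AE ∥ CB]
2. B_y = 2  [CA ∥ BE ∩ AE ∥ CB]
   → B = (-23, 2)
3. D_x = -1119/101  [C, E, D are collinear ∩ AD ⟂ CE]
4. D_y = -80/101  [C, E, D are collinear ∩ AD ⟂ CE]
   → D = (-1119/101, -80/101)

B = (-23, 2)
D = (-1119/101, -80/101)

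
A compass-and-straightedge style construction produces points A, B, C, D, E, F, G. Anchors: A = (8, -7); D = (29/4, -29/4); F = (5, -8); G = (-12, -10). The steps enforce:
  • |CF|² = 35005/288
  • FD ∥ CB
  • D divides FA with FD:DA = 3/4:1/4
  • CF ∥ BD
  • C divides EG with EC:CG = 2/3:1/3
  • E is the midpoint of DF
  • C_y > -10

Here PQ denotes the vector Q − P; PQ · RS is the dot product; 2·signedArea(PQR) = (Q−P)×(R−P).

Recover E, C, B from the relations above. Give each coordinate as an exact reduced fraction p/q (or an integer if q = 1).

1. E_x = 49/8  [E is the midpoint of DF]
2. E_y = -61/8  [E is the midpoint of DF]
   → E = (49/8, -61/8)
3. C_x = -143/24  [C divides EG with EC:CG = 2/3:1/3]
4. C_y = -221/24  [C divides EG with EC:CG = 2/3:1/3]
   → C = (-143/24, -221/24)
5. B_x = -89/24  [CF ∥ BD ∩ FD ∥ CB]
6. B_y = -203/24  [CF ∥ BD ∩ FD ∥ CB]
   → B = (-89/24, -203/24)

B = (-89/24, -203/24)
C = (-143/24, -221/24)
E = (49/8, -61/8)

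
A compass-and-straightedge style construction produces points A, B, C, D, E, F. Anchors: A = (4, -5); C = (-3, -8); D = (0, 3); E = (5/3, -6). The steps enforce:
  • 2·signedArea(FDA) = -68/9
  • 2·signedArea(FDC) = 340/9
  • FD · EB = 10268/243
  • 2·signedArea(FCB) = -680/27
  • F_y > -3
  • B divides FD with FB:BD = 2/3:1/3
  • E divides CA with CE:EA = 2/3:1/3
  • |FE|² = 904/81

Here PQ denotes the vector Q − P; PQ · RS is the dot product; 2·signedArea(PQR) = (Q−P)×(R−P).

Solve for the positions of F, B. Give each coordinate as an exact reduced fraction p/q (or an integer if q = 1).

B = (17/27, 10/9)
F = (17/9, -8/3)

1. F_x = 17/9  [2·signedArea(FDA) = -68/9 ∩ 2·signedArea(FDC) = 340/9]
2. F_y = -8/3  [2·signedArea(FDA) = -68/9 ∩ 2·signedArea(FDC) = 340/9]
   → F = (17/9, -8/3)
3. B_x = 17/27  [B divides FD with FB:BD = 2/3:1/3]
4. B_y = 10/9  [B divides FD with FB:BD = 2/3:1/3]
   → B = (17/27, 10/9)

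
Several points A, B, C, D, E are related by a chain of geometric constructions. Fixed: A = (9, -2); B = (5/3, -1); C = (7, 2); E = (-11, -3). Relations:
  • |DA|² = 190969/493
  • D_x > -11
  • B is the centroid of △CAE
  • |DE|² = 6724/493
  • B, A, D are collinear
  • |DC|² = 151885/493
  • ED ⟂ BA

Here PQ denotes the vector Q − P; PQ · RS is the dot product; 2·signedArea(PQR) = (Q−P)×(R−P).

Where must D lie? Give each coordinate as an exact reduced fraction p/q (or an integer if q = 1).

D = (-5177/493, 325/493)

1. D_x = -5177/493  [B, A, D are collinear ∩ ED ⟂ BA]
2. D_y = 325/493  [B, A, D are collinear ∩ ED ⟂ BA]
   → D = (-5177/493, 325/493)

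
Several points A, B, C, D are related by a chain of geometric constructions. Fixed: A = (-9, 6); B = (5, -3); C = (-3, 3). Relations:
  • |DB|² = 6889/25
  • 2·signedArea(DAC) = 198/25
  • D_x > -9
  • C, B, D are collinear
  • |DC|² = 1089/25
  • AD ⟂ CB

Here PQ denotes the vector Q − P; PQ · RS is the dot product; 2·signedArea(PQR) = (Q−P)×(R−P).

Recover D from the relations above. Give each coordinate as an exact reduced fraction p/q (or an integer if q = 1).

D = (-207/25, 174/25)

1. D_x = -207/25  [C, B, D are collinear ∩ AD ⟂ CB]
2. D_y = 174/25  [C, B, D are collinear ∩ AD ⟂ CB]
   → D = (-207/25, 174/25)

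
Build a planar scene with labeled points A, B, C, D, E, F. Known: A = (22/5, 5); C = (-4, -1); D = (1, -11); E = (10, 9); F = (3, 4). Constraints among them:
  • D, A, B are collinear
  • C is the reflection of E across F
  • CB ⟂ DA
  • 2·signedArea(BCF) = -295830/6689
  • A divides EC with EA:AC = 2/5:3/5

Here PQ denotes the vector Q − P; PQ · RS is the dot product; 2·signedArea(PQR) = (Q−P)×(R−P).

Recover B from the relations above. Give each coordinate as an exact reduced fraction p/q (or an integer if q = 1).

1. B_x = 18844/6689  [D, A, B are collinear ∩ CB ⟂ DA]
2. B_y = -16379/6689  [D, A, B are collinear ∩ CB ⟂ DA]
   → B = (18844/6689, -16379/6689)

B = (18844/6689, -16379/6689)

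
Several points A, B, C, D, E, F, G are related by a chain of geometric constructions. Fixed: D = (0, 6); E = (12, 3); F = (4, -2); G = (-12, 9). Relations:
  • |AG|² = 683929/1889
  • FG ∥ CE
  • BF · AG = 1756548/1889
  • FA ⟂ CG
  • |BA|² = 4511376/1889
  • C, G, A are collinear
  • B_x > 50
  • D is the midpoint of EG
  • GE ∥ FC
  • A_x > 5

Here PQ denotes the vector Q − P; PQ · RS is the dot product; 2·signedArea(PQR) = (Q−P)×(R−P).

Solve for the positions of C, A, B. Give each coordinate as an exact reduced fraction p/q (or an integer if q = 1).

1. C_x = 28  [FG ∥ CE ∩ GE ∥ FC]
2. C_y = -8  [FG ∥ CE ∩ GE ∥ FC]
   → C = (28, -8)
3. A_x = 10412/1889  [C, G, A are collinear ∩ FA ⟂ CG]
4. A_y = 2942/1889  [C, G, A are collinear ∩ FA ⟂ CG]
   → A = (10412/1889, 2942/1889)
5. B_x = 95372/1889  [line 33080/1889·x + -14059/1889·y + -1916986/1889 = 0 ∩ |BA|² = 4511376/1889]
6. B_y = -33166/1889  [line 33080/1889·x + -14059/1889·y + -1916986/1889 = 0 ∩ |BA|² = 4511376/1889]
   → B = (95372/1889, -33166/1889)

A = (10412/1889, 2942/1889)
B = (95372/1889, -33166/1889)
C = (28, -8)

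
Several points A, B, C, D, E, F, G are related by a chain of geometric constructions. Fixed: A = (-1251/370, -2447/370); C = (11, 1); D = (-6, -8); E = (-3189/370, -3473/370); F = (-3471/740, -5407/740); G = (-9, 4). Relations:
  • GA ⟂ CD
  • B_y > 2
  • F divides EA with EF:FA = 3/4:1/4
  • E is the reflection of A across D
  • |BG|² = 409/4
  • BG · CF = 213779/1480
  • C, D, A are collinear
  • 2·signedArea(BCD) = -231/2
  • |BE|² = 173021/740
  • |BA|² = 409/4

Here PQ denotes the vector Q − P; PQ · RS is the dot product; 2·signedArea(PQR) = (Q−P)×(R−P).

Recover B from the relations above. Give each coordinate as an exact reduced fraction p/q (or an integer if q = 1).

1. B_x = 1  [2·signedArea(BCD) = -231/2 ∩ BG · CF = 213779/1480]
2. B_y = 5/2  [2·signedArea(BCD) = -231/2 ∩ BG · CF = 213779/1480]
   → B = (1, 5/2)

B = (1, 5/2)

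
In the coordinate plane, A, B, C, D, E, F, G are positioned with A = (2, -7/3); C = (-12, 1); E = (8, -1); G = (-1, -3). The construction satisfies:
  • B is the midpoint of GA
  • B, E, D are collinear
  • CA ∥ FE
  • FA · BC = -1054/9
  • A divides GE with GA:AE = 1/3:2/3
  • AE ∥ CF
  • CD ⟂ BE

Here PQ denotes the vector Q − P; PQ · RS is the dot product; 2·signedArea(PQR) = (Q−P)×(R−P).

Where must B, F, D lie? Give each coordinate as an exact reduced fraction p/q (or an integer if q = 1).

1. B_x = 1/2  [B is the midpoint of GA]
2. B_y = -8/3  [B is the midpoint of GA]
   → B = (1/2, -8/3)
3. F_x = -6  [CA ∥ FE ∩ AE ∥ CF]
4. F_y = 7/3  [CA ∥ FE ∩ AE ∥ CF]
   → F = (-6, 7/3)
5. D_x = -904/85  [B, E, D are collinear ∩ CD ⟂ BE]
6. D_y = -437/85  [B, E, D are collinear ∩ CD ⟂ BE]
   → D = (-904/85, -437/85)

B = (1/2, -8/3)
D = (-904/85, -437/85)
F = (-6, 7/3)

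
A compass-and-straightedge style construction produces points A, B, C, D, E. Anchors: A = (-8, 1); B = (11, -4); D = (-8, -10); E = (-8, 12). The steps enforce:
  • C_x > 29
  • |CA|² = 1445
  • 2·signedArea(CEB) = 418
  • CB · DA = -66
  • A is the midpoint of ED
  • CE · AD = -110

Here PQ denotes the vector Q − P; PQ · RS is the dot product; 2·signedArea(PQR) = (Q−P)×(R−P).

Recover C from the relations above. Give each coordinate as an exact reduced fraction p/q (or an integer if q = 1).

C = (30, 2)

1. C_x = 30  [CB · DA = -66 ∩ 2·signedArea(CEB) = 418]
2. C_y = 2  [CB · DA = -66 ∩ 2·signedArea(CEB) = 418]
   → C = (30, 2)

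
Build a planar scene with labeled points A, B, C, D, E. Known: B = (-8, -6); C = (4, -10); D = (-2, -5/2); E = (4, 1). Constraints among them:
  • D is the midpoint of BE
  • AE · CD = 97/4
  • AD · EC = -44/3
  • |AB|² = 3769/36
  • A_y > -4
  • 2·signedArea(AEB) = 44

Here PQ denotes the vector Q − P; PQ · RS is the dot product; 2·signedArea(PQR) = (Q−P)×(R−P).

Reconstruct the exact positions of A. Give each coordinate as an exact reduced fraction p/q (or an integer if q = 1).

1. A_x = 2  [AD · EC = -44/3 ∩ AE · CD = 97/4]
2. A_y = -23/6  [AD · EC = -44/3 ∩ AE · CD = 97/4]
   → A = (2, -23/6)

A = (2, -23/6)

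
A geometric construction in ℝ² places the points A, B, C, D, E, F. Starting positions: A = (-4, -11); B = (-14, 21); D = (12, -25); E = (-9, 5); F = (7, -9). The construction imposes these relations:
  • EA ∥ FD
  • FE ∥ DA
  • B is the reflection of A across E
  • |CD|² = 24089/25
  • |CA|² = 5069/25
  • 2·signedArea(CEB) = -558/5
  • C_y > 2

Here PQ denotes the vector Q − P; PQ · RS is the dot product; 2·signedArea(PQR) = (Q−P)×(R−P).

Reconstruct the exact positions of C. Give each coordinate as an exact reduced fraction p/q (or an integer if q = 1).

C = (-7/5, 3)

1. C_x = -7/5  [line -16·x + -5·y + -37/5 = 0 ∩ |CA|² = 5069/25]
2. C_y = 3  [line -16·x + -5·y + -37/5 = 0 ∩ |CA|² = 5069/25]
   → C = (-7/5, 3)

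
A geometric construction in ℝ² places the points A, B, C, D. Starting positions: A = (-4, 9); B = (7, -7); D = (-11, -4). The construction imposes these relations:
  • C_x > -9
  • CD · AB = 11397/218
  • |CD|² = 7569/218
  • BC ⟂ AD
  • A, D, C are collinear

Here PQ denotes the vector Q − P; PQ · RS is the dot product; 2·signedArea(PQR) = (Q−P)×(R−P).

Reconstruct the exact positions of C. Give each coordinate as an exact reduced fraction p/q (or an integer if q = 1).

C = (-1789/218, 259/218)

1. C_x = -1789/218  [A, D, C are collinear ∩ BC ⟂ AD]
2. C_y = 259/218  [A, D, C are collinear ∩ BC ⟂ AD]
   → C = (-1789/218, 259/218)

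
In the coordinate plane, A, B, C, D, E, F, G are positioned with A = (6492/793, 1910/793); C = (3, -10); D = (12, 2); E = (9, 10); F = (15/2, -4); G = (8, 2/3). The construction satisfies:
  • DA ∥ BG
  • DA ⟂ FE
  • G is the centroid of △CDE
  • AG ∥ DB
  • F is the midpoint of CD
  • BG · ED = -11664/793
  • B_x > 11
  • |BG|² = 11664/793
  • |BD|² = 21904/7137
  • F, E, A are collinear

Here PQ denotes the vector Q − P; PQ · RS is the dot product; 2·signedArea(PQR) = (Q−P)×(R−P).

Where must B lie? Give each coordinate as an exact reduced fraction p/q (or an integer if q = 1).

B = (9368/793, 614/2379)

1. B_x = 9368/793  [DA ∥ BG ∩ AG ∥ DB]
2. B_y = 614/2379  [DA ∥ BG ∩ AG ∥ DB]
   → B = (9368/793, 614/2379)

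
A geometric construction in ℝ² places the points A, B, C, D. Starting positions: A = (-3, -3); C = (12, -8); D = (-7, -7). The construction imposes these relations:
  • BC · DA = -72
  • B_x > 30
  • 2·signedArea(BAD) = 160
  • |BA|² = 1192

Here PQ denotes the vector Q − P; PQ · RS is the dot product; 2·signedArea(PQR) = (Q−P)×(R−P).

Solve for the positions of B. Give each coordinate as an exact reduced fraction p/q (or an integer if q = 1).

B = (31, -9)

1. B_x = 31  [2·signedArea(BAD) = 160 ∩ BC · DA = -72]
2. B_y = -9  [2·signedArea(BAD) = 160 ∩ BC · DA = -72]
   → B = (31, -9)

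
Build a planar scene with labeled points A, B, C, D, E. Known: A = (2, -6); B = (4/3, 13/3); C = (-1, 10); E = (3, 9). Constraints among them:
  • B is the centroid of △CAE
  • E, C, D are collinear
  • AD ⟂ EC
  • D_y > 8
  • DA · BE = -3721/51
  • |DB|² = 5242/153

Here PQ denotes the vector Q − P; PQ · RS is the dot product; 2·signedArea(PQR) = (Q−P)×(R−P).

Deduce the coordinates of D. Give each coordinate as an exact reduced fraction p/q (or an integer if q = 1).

D = (95/17, 142/17)

1. D_x = 95/17  [E, C, D are collinear ∩ AD ⟂ EC]
2. D_y = 142/17  [E, C, D are collinear ∩ AD ⟂ EC]
   → D = (95/17, 142/17)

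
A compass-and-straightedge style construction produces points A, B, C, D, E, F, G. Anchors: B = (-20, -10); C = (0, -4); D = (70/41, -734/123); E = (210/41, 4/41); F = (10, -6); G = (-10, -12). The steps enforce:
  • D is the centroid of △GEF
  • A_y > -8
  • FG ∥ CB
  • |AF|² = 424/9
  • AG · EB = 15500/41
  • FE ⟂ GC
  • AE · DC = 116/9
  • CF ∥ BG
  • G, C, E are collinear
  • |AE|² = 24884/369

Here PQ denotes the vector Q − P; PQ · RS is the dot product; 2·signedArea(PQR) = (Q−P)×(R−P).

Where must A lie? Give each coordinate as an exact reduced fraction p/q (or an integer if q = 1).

A = (140/41, -976/123)

1. A_x = 140/41  [AG · EB = 15500/41 ∩ AE · DC = 116/9]
2. A_y = -976/123  [AG · EB = 15500/41 ∩ AE · DC = 116/9]
   → A = (140/41, -976/123)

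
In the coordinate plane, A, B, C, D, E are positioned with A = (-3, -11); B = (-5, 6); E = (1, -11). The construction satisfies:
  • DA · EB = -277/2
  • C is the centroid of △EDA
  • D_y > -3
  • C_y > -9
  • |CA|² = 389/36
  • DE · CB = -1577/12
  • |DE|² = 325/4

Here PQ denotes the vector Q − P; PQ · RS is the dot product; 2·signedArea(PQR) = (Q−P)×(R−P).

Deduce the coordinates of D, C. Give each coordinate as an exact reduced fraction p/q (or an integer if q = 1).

C = (-4/3, -49/6)
D = (-2, -5/2)

1. D_x = -2  [line 6·x + -17·y + -61/2 = 0 ∩ |DE|² = 325/4]
2. D_y = -5/2  [line 6·x + -17·y + -61/2 = 0 ∩ |DE|² = 325/4]
   → D = (-2, -5/2)
3. C_x = -4/3  [DE · CB = -1577/12 ∩ C is the centroid of △EDA]
4. C_y = -49/6  [DE · CB = -1577/12 ∩ C is the centroid of △EDA]
   → C = (-4/3, -49/6)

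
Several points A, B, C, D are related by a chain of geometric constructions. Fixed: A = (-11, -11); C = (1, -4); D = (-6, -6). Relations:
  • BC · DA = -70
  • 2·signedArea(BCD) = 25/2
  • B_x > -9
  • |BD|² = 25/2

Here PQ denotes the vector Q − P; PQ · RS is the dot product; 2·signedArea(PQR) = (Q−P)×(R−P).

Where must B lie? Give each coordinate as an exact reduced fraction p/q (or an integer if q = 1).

B = (-17/2, -17/2)

1. B_x = -17/2  [2·signedArea(BCD) = 25/2 ∩ BC · DA = -70]
2. B_y = -17/2  [2·signedArea(BCD) = 25/2 ∩ BC · DA = -70]
   → B = (-17/2, -17/2)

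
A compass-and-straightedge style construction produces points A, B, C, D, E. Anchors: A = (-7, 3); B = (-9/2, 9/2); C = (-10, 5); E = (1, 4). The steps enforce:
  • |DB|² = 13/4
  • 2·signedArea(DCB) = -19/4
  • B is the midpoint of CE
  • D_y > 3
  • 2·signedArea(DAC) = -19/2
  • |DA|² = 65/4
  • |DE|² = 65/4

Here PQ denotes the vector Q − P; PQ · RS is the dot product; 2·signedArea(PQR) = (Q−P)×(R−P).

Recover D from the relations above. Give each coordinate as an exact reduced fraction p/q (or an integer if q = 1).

D = (-3, 7/2)

1. D_x = -3  [2·signedArea(DCB) = -19/4 ∩ 2·signedArea(DAC) = -19/2]
2. D_y = 7/2  [2·signedArea(DCB) = -19/4 ∩ 2·signedArea(DAC) = -19/2]
   → D = (-3, 7/2)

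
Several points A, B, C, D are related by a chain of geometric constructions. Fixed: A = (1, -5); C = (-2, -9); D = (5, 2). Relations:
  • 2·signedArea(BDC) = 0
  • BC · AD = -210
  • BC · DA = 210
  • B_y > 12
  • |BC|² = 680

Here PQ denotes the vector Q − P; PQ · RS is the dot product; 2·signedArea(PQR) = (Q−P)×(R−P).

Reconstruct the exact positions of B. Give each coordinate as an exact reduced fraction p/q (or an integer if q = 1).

B = (12, 13)

1. B_x = 12  [2·signedArea(BDC) = 0 ∩ BC · DA = 210]
2. B_y = 13  [2·signedArea(BDC) = 0 ∩ BC · DA = 210]
   → B = (12, 13)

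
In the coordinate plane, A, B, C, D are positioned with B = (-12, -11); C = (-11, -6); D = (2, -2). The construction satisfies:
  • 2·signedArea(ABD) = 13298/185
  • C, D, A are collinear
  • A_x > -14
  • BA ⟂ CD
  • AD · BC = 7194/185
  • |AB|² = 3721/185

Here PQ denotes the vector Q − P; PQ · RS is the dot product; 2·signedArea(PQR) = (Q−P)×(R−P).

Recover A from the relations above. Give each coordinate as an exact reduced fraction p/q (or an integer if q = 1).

A = (-2464/185, -1242/185)

1. A_x = -2464/185  [C, D, A are collinear ∩ BA ⟂ CD]
2. A_y = -1242/185  [C, D, A are collinear ∩ BA ⟂ CD]
   → A = (-2464/185, -1242/185)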